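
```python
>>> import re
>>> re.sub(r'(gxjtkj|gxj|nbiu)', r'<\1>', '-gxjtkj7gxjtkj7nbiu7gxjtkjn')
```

'-<gxjtkj>7<gxjtkj>7<nbiu>7<gxjtkj>n'

`|` is ordered: at each position the engine commits to the first alternative that works.
Matches: at [1:7] → 'gxjtkj'; at [8:14] → 'gxjtkj'; at [15:19] → 'nbiu'; at [20:26] → 'gxjtkj'.
The replacement refers to a captured group, so each match is rewritten using its own captured text.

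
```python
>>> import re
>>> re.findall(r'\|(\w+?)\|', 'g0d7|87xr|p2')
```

['87xr']

One capturing group, so `findall` returns just the captured substring from the one match — 1 in all.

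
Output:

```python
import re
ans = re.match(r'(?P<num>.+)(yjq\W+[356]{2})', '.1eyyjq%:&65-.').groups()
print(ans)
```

('.1ey', 'yjq%:&65')

Pattern: one or more of any character (captured as 'num'); then the literal 'yjq', then one or more of a non-word character, then exactly 2 of one of [356] (captured).
`match` is anchored at position 0; if the pattern doesn't fit there, it returns None.
The match spans [0:12] → '.1eyyjq%:&65'.
Captured: group 1 = '.1ey', group 2 = 'yjq%:&65'.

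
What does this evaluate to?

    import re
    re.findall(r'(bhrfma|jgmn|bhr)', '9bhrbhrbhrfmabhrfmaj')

['bhr', 'bhr', 'bhrfma', 'bhrfma']

Alternation isn't longest-match — the leftmost alternative that fits at this position is chosen.
One capturing group, so `findall` returns just the captured substring from each match — 4 in all.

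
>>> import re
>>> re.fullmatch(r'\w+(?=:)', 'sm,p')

`re.fullmatch` requires the pattern to consume the entire string.
Here there's no way to consume every character, so the call returns None.

None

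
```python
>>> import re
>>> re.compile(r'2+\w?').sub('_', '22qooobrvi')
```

'_ooobrvi'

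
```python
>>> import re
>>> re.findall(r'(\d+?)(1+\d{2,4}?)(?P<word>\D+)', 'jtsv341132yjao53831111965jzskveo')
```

[('34', '1132', 'yjao'), ('5383', '1111965', 'jzskveo')]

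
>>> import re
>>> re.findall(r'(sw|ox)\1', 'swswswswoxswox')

['sw', 'sw']

`\1` has to match the exact text group 1 already captured.
With a single group, `findall` returns only what that group captured — 2 items.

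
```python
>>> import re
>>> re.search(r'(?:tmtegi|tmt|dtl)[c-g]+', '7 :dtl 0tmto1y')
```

None

Here the pattern never matches, so the call returns None.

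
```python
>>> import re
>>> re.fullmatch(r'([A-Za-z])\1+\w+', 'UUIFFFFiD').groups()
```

The backreference `\1` re-matches whatever the first group consumed, character for character.
`fullmatch` succeeds only if the pattern covers the string from start to end.
The match spans [0:9] → 'UUIFFFFiD'.
Captured: group 1 = 'U'.

('U',)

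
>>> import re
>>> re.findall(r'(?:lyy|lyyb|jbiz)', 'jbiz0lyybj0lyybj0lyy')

Branches in `(...|...)` are attempted left-to-right; the first branch that allows the whole pattern to succeed is taken.
With no groups in the pattern, `findall` gives back each whole match — 4 here.

['jbiz', 'lyy', 'lyy', 'lyy']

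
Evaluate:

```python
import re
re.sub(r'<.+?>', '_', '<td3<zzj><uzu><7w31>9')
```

Lazy quantifiers expand one character at a time until the remainder of the pattern can match.
Matches: at [0:9] → '<td3<zzj>'; at [9:14] → '<uzu>'; at [14:20] → '<7w31>'.
Every occurrence is swapped for '_'.

'___9'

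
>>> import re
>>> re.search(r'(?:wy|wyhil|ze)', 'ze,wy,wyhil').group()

'ze'

`search` walks the string left to right and returns the first match it finds.
The match spans [0:2] → 'ze'.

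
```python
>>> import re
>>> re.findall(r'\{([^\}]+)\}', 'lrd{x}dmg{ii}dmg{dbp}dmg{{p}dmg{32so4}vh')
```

Scanning left to right: at [3:6] match '{x}', group 1 = 'x'; at [9:13] match '{ii}', group 1 = 'ii'; at [16:21] match '{dbp}', group 1 = 'dbp'; at [24:28] match '{{p}', group 1 = '{p'; at [31:38] match '{32so4}', group 1 = '32so4'.
`findall` collects group 1 from each match (5 total).

['x', 'ii', 'dbp', '{p', '32so4']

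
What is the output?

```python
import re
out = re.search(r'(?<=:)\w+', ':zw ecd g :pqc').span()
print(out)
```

Lookahead/lookbehind check context without consuming it, so the matched span excludes the asserted characters.
`search` walks the string left to right and returns the first match it finds.
The match spans [1:3] → 'zw'.

(1, 3)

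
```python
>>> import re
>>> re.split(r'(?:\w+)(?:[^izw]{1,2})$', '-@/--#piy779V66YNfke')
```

['-@/--#', '']

The pattern matches one or more of a word character (non-capturing group); then 1 to 2 of any character except [izw] (non-capturing group); then anchored at the end.
Matches to split on: at [6:20] → 'piy779V66YNfke'.
Splitting on the pattern gives 2 pieces.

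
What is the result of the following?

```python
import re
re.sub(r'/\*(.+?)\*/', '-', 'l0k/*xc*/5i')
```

Every occurrence is swapped for '-'.

'l0k-5i'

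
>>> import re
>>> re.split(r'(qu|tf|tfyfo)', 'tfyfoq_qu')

The regex engine tests alternatives in the order written; an earlier branch that matches wins even if a later one would match more.
Matches to split on: at [0:2] → 'tf'; at [7:9] → 'qu'.
The group in the pattern means `split` returns the separators' captures alongside the pieces.

['', 'tf', 'yfoq_', 'qu', '']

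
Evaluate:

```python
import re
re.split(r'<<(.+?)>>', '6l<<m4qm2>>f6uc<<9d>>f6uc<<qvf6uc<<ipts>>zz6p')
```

Matches to split on: at [2:11] → '<<m4qm2>>'; at [15:21] → '<<9d>>'; at [25:41] → '<<qvf6uc<<ipts>>'.
With a capturing group present, the delimiter's captured portion is kept in the result list.

['6l', 'm4qm2', 'f6uc', '9d', 'f6uc', 'qvf6uc<<ipts', 'zz6p']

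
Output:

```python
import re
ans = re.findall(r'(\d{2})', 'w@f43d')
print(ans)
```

['43']

Pattern: exactly 2 of a digit (captured).
Scanning left to right: at [3:5] match '43', group 1 = '43'.
Because there's exactly one group, `findall` drops the full match and keeps group 1 from the one hit.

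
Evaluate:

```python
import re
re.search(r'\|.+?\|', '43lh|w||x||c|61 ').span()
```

(4, 7)

Because the quantifier is non-greedy, it stops expanding at the earliest point where the rest of the pattern can succeed.
The match spans [4:7] → '|w|'.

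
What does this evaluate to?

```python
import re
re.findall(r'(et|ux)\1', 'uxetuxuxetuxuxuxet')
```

['ux', 'ux']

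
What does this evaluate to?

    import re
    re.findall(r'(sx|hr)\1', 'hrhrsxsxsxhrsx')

After group 1 captures some text, `\1` only succeeds where that same text appears again.
`findall` collects group 1 from each match (2 total).

['hr', 'sx']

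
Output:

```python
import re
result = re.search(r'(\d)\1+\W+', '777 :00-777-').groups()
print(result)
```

('7',)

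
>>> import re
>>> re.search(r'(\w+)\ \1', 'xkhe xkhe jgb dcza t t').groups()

('xkhe',)

After group 1 captures some text, `\1` only succeeds where that same text appears again.
`re.search` scans for the first position where the pattern succeeds.
The match spans [0:9] → 'xkhe xkhe'.
Captured: group 1 = 'xkhe'.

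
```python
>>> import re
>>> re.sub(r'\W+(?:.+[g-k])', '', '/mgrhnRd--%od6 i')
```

This matches one or more of a non-word character; then one or more of any character, then a character in [g-k] (non-capturing group).
Each match is replaced by ''.

''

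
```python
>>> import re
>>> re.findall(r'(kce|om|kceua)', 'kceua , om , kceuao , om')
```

Alternation isn't longest-match — the leftmost alternative that fits at this position is chosen.
Matches: at [0:3] match 'kce', group 1 = 'kce'; at [8:10] match 'om', group 1 = 'om'; at [13:16] match 'kce', group 1 = 'kce'; at [22:24] match 'om', group 1 = 'om'.
One capturing group, so `findall` returns just the captured substring from each match — 4 in all.

['kce', 'om', 'kce', 'om']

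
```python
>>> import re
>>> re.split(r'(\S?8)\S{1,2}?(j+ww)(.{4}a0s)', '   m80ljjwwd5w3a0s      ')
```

['   ', 'm8', 'jjww', 'd5w3a0s', '      ']

This matches optionally a non-whitespace character, then the literal '8' (captured); then 1 to 2 of a non-whitespace character (lazy); then one or more of the literal 'j', then the literal 'w', then the literal 'w' (captured); then exactly 4 of any character, then the literal 'a0s' (captured).
Matches to split on: at [3:18] → 'm80ljjwwd5w3a0s'.
The group in the pattern means `split` returns the separators' captures alongside the pieces.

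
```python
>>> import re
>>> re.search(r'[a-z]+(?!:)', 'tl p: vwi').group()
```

'tl'

The negative lookahead/lookbehind blocks any match where the forbidden context is present.
The match spans [0:2] → 'tl'.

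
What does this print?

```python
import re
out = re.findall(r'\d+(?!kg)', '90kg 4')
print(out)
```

['9', '4']

The negative lookahead/lookbehind blocks any match where the forbidden context is present.
Matches: at [0:1] → '9'; at [5:6] → '4'.
With no groups in the pattern, `findall` gives back each whole match — 2 here.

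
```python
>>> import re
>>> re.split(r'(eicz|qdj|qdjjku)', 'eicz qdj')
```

Matches to split on: at [0:4] → 'eicz'; at [5:8] → 'qdj'.
Because the pattern has a capturing group, `split` also inserts each captured text between the pieces.

['', 'eicz', ' ', 'qdj', '']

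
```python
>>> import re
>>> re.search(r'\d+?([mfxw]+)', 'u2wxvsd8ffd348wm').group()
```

The match spans [1:4] → '2wx'.

'2wx'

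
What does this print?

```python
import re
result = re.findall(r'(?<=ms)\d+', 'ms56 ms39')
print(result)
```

['56', '39']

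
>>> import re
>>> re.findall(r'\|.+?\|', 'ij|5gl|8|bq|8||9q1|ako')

['|5gl|', '|bq|', '||9q1|']

With no groups in the pattern, `findall` gives back each whole match — 3 here.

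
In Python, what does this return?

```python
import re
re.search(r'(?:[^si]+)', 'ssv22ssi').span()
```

The match spans [2:5] → 'v22'.

(2, 5)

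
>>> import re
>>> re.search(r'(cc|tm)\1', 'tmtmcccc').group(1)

'tm'

`\1` is not a pattern — it's the concrete string captured by group 1, re-applied verbatim.
`re.search` scans for the first position where the pattern succeeds.
The match spans [0:4] → 'tmtm'.
Captured: group 1 = 'tm'.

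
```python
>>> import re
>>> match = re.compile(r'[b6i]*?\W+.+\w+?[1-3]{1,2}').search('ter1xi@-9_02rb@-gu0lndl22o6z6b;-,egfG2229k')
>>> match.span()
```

Pattern: zero or more of one of [b6i] (lazy), then one or more of a non-word character, then one or more of any character; then one or more of a word character (lazy); then 1 to 2 of a character in [1-3].
Unlike `match`, `search` isn't anchored — it looks for the pattern anywhere in the string.
The match spans [5:40] → 'i@-9_02rb@-gu0lndl22o6z6b;-,egfG222'.

(5, 40)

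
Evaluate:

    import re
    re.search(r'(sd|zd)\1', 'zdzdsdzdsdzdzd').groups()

('zd',)

`\1` has to match the exact text group 1 already captured.
`re.search` scans for the first position where the pattern succeeds.
The match spans [0:4] → 'zdzd'.
Captured: group 1 = 'zd'.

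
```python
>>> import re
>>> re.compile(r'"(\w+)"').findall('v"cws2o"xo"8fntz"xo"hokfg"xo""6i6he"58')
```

Scanning left to right: at [1:8] match '"cws2o"', group 1 = 'cws2o'; at [10:17] match '"8fntz"', group 1 = '8fntz'; at [19:26] match '"hokfg"', group 1 = 'hokfg'; at [29:36] match '"6i6he"', group 1 = '6i6he'.
`findall` collects group 1 from each match (4 total).

['cws2o', '8fntz', 'hokfg', '6i6he']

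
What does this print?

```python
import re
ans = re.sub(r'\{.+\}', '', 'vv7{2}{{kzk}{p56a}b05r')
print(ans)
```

vv7b05r

Every occurrence is swapped for ''.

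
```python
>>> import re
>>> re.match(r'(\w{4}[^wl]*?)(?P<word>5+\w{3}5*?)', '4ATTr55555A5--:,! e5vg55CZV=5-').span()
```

`re.match` won't scan ahead — the pattern has to work from the very first character.
The match spans [0:12] → '4ATTr55555A5'.

(0, 12)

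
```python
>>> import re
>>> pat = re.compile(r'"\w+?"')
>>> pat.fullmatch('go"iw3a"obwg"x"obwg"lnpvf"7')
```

None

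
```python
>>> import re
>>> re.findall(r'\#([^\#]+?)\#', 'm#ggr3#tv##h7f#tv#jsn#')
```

Scanning left to right: at [1:7] match '#ggr3#', group 1 = 'ggr3'; at [10:15] match '#h7f#', group 1 = 'h7f'; at [17:22] match '#jsn#', group 1 = 'jsn'.
One capturing group, so `findall` returns just the captured substring from each match — 3 in all.

['ggr3', 'h7f', 'jsn']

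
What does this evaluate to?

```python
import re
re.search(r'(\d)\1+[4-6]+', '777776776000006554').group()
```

'777776'

The backreference `\1` re-matches whatever the first group consumed, character for character.
The match spans [0:6] → '777776'.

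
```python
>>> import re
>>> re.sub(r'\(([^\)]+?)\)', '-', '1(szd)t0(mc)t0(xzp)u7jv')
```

'1-t0-t0-u7jv'

Matches: at [1:6] → '(szd)'; at [8:12] → '(mc)'; at [14:19] → '(xzp)'.
Each match is replaced by '-'.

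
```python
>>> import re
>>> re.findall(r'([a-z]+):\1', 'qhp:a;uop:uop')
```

['uop']

The backreference `\1` re-matches whatever the first group consumed, character for character.
Because there's exactly one group, `findall` drops the full match and keeps group 1 from the one hit.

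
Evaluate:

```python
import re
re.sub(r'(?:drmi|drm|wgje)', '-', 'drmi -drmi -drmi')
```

'- -- --'

Branches in `(...|...)` are attempted left-to-right; the first branch that allows the whole pattern to succeed is taken.
Each match is replaced by '-'.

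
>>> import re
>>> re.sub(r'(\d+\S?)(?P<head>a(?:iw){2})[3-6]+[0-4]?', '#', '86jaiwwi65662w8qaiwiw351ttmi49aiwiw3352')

The pattern matches one or more of a digit, then optionally a non-whitespace character (captured); then the literal 'a', then the literal 'iw' repeated 2 times (captured as 'head'); then one or more of a character in [3-6], then optionally a character in [0-4].
Matches: at [14:24] → '8qaiwiw351'; at [28:39] → '49aiwiw3352'.
`sub` substitutes '#' at each match site.

'86jaiwwi65662w#ttmi#'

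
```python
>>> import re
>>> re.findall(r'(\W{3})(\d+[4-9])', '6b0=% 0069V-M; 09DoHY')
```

Multiple groups make `findall` return tuples — one 2-tuple for the one match.

[('=% ', '0069')]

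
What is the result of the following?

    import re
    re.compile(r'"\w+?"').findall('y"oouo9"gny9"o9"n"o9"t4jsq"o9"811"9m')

No capturing groups, so `findall` returns the 4 full match strings.

['"oouo9"', '"o9"', '"o9"', '"o9"']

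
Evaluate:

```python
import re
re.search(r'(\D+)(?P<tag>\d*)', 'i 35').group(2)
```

The match spans [0:4] → 'i 35'.
Captured: group 1 = 'i ', group 2 = '35'.

'35'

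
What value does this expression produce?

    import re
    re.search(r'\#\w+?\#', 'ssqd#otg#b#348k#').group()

'#otg#'

The match spans [4:9] → '#otg#'.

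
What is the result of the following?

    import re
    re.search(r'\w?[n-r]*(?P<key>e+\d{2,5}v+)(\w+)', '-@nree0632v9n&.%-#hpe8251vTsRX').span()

(2, 13)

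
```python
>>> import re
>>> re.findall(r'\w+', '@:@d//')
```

The pattern matches one or more of a word character.
Walking the string: at [3:4] → 'd'.
`findall` yields the raw match text (1 of them) because the pattern has no groups.

['d']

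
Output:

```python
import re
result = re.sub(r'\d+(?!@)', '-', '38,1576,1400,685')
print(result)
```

-,-,-,-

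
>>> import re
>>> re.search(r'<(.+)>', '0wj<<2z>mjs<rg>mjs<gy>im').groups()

('<2z>mjs<rg>mjs<gy',)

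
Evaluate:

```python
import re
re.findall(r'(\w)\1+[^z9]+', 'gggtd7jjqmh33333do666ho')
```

['g']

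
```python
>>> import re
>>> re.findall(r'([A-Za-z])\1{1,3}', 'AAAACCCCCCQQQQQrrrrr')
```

A backreference is literal: `\1` must see the identical characters the first group matched.
`findall` collects group 1 from each match (5 total).

['A', 'C', 'C', 'Q', 'r']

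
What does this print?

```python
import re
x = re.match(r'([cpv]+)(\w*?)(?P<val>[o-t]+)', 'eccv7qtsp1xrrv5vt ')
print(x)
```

Pattern: one or more of one of [cpv] (captured); then zero or more of a word character (lazy) (captured); then one or more of a character in [o-t] (captured as 'val').
With `match`, the pattern is implicitly anchored at the beginning.
Here the string doesn't start with a match, so the call returns None.

None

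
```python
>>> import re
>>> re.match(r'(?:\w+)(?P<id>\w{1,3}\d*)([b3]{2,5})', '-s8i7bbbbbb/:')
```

None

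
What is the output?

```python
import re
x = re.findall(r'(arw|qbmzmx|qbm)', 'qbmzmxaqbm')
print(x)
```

['qbmzmx', 'qbm']

The regex engine tests alternatives in the order written; an earlier branch that matches wins even if a later one would match more.
With a single group, `findall` returns only what that group captured — 2 items.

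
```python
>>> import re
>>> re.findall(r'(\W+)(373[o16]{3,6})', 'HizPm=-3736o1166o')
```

With 2 capturing groups, `findall` returns a 2-tuple per match.

[('=-', '3736o1166')]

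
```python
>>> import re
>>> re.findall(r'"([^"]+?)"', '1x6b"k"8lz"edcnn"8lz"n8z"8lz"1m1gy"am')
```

['k', 'edcnn', 'n8z', '1m1gy']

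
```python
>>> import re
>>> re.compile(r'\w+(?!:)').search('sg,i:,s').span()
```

Because the assertion is negative and zero-width, positions next to the forbidden text are skipped.
The match spans [0:2] → 'sg'.

(0, 2)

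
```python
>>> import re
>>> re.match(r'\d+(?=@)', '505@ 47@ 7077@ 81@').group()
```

'505'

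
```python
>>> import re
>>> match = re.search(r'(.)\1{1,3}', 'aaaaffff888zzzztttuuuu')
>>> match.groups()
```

('a',)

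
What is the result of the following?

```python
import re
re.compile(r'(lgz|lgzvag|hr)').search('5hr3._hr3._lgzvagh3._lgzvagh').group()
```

The match spans [1:3] → 'hr'.

'hr'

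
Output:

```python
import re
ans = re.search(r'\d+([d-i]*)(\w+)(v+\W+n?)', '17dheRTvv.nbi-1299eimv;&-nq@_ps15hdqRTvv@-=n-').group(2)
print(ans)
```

RTv

The match spans [0:11] → '17dheRTvv.n'.
Captured: group 1 = 'dhe', group 2 = 'RTv', group 3 = 'v.n'.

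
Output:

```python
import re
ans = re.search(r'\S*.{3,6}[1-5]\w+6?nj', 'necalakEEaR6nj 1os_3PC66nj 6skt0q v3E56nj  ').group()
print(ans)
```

necalakEEaR6nj 1os_3PC66nj

This matches zero or more of a non-whitespace character, then 3 to 6 of any character, then a character in [1-5]; then one or more of a word character, then optionally a literal '6', then the literal 'nj'.
`search` walks the string left to right and returns the first match it finds.
The match spans [0:26] → 'necalakEEaR6nj 1os_3PC66nj'.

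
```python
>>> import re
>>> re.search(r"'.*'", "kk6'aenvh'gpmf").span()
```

`re.search` scans for the first position where the pattern succeeds.
The match spans [3:10] → "'aenvh'".

(3, 10)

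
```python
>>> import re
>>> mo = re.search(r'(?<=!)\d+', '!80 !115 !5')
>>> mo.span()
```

Because the assertion is zero-width, the text it checks is not consumed and won't appear in the result.
The match spans [1:3] → '80'.

(1, 3)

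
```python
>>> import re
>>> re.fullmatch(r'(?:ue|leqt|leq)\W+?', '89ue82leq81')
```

None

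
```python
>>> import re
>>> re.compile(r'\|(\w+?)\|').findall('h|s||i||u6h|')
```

Matches: at [1:4] match '|s|', group 1 = 's'; at [4:7] match '|i|', group 1 = 'i'; at [7:12] match '|u6h|', group 1 = 'u6h'.
`findall` collects group 1 from each match (3 total).

['s', 'i', 'u6h']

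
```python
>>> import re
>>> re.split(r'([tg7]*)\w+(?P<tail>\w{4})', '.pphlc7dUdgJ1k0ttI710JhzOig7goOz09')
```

The pattern matches zero or more of one of [tg7] (captured); then one or more of a word character; then exactly 4 of a word character (captured as 'tail').
Matches to split on: at [1:34] → 'pphlc7dUdgJ1k0ttI710JhzOig7goOz09'.
`re.split` interleaves the captured-group text with the surrounding fragments.

['.', '', 'Oz09', '']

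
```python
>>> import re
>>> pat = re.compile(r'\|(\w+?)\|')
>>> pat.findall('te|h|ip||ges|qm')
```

Walking the string: at [2:5] match '|h|', group 1 = 'h'; at [8:13] match '|ges|', group 1 = 'ges'.
With a single group, `findall` returns only what that group captured — 2 items.

['h', 'ges']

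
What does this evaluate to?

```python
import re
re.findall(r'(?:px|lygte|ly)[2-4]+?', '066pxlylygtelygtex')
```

[]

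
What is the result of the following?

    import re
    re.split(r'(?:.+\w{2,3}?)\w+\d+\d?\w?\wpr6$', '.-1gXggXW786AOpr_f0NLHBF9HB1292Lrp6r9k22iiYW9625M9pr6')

Pattern: one or more of any character, then 2 to 3 of a word character (lazy) (non-capturing group); then one or more of a word character; then one or more of a digit, then optionally a digit, then optionally a word character; then a word character, then the literal 'pr6'; then anchored at the end.
Matches to split on: at [0:53] → '.-1gXggXW786AOpr_f0NLHBF9HB1292Lrp6r9k22iiYW9625M9pr6'.
Each match becomes a cut point; 2 segments remain.

['', '']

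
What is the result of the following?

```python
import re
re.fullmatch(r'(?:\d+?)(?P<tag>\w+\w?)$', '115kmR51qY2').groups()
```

The match spans [0:11] → '115kmR51qY2'.
Captured: group 1 = '15kmR51qY2'.

('15kmR51qY2',)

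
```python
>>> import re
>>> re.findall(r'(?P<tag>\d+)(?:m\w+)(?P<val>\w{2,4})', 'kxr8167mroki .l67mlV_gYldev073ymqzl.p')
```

[('8167', 'ki'), ('67', 'zl')]

This matches one or more of a digit (captured as 'tag'); then a literal 'm', then one or more of a word character (non-capturing group); then 2 to 4 of a word character (captured as 'val').
Matches: at [3:12] match '8167mroki', groups = ('8167', 'ki'); at [15:35] match '67mlV_gYldev073ymqzl', groups = ('67', 'zl').
Multiple groups make `findall` return tuples — one 2-tuple for each match.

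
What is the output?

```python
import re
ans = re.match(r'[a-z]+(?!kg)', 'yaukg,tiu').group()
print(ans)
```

`(?!…)`/`(?<!…)` only lets a position through if the neighbouring text does NOT match; no characters are consumed.
With `match`, the pattern is implicitly anchored at the beginning.
The match spans [0:5] → 'yaukg'.

yaukg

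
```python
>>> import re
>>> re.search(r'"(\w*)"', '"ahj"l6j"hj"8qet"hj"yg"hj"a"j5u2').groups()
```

('ahj',)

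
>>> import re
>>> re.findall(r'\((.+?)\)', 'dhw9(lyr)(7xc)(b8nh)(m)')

['lyr', '7xc', 'b8nh', 'm']

Lazy quantifiers expand one character at a time until the remainder of the pattern can match.
`findall` collects group 1 from each match (4 total).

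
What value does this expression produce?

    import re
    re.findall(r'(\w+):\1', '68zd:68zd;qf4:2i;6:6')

['68zd', '6']

A backreference is literal: `\1` must see the identical characters the first group matched.
One capturing group, so `findall` returns just the captured substring from each match — 2 in all.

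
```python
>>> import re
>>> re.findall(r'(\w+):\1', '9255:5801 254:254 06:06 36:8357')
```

A backreference is literal: `\1` must see the identical characters the first group matched.
Scanning left to right: at [3:6] match '5:5', group 1 = '5'; at [10:17] match '254:254', group 1 = '254'; at [18:23] match '06:06', group 1 = '06'.
Because there's exactly one group, `findall` drops the full match and keeps group 1 from each hit.

['5', '254', '06']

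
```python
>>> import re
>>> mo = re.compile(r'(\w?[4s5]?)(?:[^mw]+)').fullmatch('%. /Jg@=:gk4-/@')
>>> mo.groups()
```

The match spans [0:15] → '%. /Jg@=:gk4-/@'.
Captured: group 1 = ''.

('',)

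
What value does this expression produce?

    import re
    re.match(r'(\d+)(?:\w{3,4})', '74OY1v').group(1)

'74'

The pattern matches one or more of a digit (captured); then 3 to 4 of a word character (non-capturing group).
`re.match` won't scan ahead — the pattern has to work from the very first character.
The match spans [0:6] → '74OY1v'.
Captured: group 1 = '74'.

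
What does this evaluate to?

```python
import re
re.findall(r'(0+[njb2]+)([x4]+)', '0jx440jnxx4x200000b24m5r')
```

Pattern: one or more of a literal '0', then one or more of one of [njb2] (captured); then one or more of one of [x4] (captured).
Walking the string: at [0:5] match '0jx44', groups = ('0j', 'x44'); at [5:12] match '0jnxx4x', groups = ('0jn', 'xx4x'); at [13:21] match '00000b24', groups = ('00000b2', '4').
`findall` packs the 2 group values into a tuple for every match.

[('0j', 'x44'), ('0jn', 'xx4x'), ('00000b2', '4')]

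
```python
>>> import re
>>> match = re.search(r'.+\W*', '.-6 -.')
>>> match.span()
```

(0, 6)

The pattern matches one or more of any character; then zero or more of a non-word character.
Unlike `match`, `search` isn't anchored — it looks for the pattern anywhere in the string.
The match spans [0:6] → '.-6 -.'.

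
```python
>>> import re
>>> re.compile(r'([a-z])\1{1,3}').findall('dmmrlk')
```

['m']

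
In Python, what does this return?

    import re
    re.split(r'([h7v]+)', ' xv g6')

The pattern matches one or more of one of [h7v] (captured).
Matches to split on: at [2:3] → 'v'.
Because the pattern has a capturing group, `split` also inserts each captured text between the pieces.

[' x', 'v', ' g6']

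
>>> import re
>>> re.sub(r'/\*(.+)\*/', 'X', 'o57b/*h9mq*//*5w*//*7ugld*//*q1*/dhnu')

'o57bXdhnu'

Matches: at [4:33] → '/*h9mq*//*5w*//*7ugld*//*q1*/'.
`sub` substitutes 'X' at each match site.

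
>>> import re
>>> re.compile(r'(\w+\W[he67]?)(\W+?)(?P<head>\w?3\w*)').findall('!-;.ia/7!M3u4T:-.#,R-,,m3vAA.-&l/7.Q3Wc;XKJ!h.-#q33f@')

[('ia/7', '!', 'M3u4T'), ('R-', ',,', 'm3vAA'), ('l/7', '.', 'Q3Wc'), ('XKJ!h', '.-#', 'q33f')]

This matches one or more of a word character, then a non-word character, then optionally one of [he67] (captured); then one or more of a non-word character (lazy) (captured); then optionally a word character, then a literal '3', then zero or more of a word character (captured as 'head').
3 groups means each result is a tuple of 3 captured strings — 4 here.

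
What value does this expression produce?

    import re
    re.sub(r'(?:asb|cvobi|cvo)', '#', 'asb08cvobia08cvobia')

'#08#a08#a'

The regex engine tests alternatives in the order written; an earlier branch that matches wins even if a later one would match more.
Matches: at [0:3] → 'asb'; at [5:10] → 'cvobi'; at [13:18] → 'cvobi'.
`sub` substitutes '#' at each match site.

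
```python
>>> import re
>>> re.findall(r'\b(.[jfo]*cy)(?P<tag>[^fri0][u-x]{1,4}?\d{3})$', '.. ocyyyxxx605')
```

[]

`findall` packs the 2 group values into a tuple for every match.
Nothing in the string satisfies the pattern, so the list is empty.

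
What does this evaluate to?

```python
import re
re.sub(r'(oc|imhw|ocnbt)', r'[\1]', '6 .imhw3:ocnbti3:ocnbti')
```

'6 .[imhw]3:[oc]nbti3:[oc]nbti'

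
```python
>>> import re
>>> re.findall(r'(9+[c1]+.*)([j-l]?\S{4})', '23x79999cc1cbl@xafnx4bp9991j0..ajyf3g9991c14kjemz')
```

[('9999cc1cbl@xafnx4bp9991j0..ajyf3g9991c14k', 'jemz')]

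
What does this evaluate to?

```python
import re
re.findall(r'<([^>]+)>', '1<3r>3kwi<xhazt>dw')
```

['3r', 'xhazt']

Scanning left to right: at [1:5] match '<3r>', group 1 = '3r'; at [9:16] match '<xhazt>', group 1 = 'xhazt'.
With a single group, `findall` returns only what that group captured — 2 items.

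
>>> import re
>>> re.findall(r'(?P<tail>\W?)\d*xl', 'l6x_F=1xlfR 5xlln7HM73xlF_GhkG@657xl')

['=', ' ', '', '@']

The pattern matches optionally a non-word character (captured as 'tail'); then zero or more of a digit, then the literal 'xl'.
Scanning left to right: at [5:9] match '=1xl', group 1 = '='; at [11:15] match ' 5xl', group 1 = ' '; at [20:24] match '73xl', group 1 = ''; at [30:36] match '@657xl', group 1 = '@'.
One capturing group, so `findall` returns just the captured substring from each match — 4 in all.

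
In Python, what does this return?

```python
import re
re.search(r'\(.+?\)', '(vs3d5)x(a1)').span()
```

The match spans [0:7] → '(vs3d5)'.

(0, 7)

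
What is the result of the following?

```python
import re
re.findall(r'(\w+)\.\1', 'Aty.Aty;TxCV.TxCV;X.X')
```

`\1` is not a pattern — it's the concrete string captured by group 1, re-applied verbatim.
Matches: at [0:7] match 'Aty.Aty', group 1 = 'Aty'; at [8:17] match 'TxCV.TxCV', group 1 = 'TxCV'; at [18:21] match 'X.X', group 1 = 'X'.
With a single group, `findall` returns only what that group captured — 3 items.

['Aty', 'TxCV', 'X']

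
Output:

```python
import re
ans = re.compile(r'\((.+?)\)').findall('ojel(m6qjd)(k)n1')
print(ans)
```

With the lazy modifier that quantifier settles for the fewest repetitions that let the rest of the pattern succeed (the atoms after it are unaffected and can still be greedy).
Matches: at [4:11] match '(m6qjd)', group 1 = 'm6qjd'; at [11:14] match '(k)', group 1 = 'k'.
With a single group, `findall` returns only what that group captured — 2 items.

['m6qjd', 'k']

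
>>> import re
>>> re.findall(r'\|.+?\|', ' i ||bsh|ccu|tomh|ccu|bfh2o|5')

Lazy quantifiers expand one character at a time until the remainder of the pattern can match.
Matches: at [3:9] → '||bsh|'; at [12:18] → '|tomh|'; at [21:28] → '|bfh2o|'.
`findall` yields the raw match text (3 of them) because the pattern has no groups.

['||bsh|', '|tomh|', '|bfh2o|']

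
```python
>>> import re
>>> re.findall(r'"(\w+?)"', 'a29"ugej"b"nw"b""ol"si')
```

Walking the string: at [3:9] match '"ugej"', group 1 = 'ugej'; at [10:14] match '"nw"', group 1 = 'nw'; at [16:20] match '"ol"', group 1 = 'ol'.
Because there's exactly one group, `findall` drops the full match and keeps group 1 from each hit.

['ugej', 'nw', 'ol']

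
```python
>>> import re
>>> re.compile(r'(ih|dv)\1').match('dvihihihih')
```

None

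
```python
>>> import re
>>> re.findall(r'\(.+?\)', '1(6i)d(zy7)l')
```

['(6i)', '(zy7)']

Matches: at [1:5] → '(6i)'; at [6:11] → '(zy7)'.
With no groups in the pattern, `findall` gives back each whole match — 2 here.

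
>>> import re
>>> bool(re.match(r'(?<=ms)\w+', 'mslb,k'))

False

The `(?=…)`/`(?<=…)` assertion just peeks at neighbouring text; it doesn't advance the match position.
`match` is anchored at position 0; if the pattern doesn't fit there, it returns None.
Here the pattern fails at index 0, so the call returns None, and `bool(None)` is False.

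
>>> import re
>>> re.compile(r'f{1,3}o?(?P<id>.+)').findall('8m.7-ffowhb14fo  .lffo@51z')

['whb14fo  .lffo@51z']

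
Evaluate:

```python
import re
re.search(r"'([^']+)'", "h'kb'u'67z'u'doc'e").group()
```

"'kb'"

The match spans [1:5] → "'kb'".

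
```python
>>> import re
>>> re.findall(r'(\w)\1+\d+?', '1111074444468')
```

After group 1 captures some text, `\1` only succeeds where that same text appears again.
Walking the string: at [0:5] match '11110', group 1 = '1'; at [6:12] match '444446', group 1 = '4'.
One capturing group, so `findall` returns just the captured substring from each match — 2 in all.

['1', '4']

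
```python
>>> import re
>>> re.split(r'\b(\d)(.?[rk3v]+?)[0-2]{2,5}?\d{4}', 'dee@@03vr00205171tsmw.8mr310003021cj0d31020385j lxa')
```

Pattern: a word boundary (`\b`, zero-width); then a digit (captured); then optionally any character, then one or more of one of [rk3v] (lazy) (captured); then 2 to 5 of a character in [0-2] (lazy), then exactly 4 of a digit.
Lazy quantifiers expand one character at a time until the remainder of the pattern can match.
Matches to split on: at [5:15] → '03vr002051'; at [22:32] → '8mr3100030'.
Because the pattern has a capturing group, `split` also inserts each captured text between the pieces.

['dee@@', '0', '3vr', '71tsmw.', '8', 'mr3', '21cj0d31020385j lxa']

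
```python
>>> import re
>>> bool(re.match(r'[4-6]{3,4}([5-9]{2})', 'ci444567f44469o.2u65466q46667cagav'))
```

Pattern: 3 to 4 of a character in [4-6]; then exactly 2 of a character in [5-9] (captured).
With `match`, the pattern is implicitly anchored at the beginning.
Here the pattern fails at index 0, so the call returns None, and `bool(None)` is False.

False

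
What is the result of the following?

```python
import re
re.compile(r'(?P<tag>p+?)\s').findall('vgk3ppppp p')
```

This matches one or more of a literal 'p' (lazy) (captured as 'tag'); then whitespace.
With a single group, `findall` returns only what that group captured — 1 item.

['ppppp']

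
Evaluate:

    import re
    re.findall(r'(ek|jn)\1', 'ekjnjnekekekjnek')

`\1` has to match the exact text group 1 already captured.
One capturing group, so `findall` returns just the captured substring from each match — 2 in all.

['jn', 'ek']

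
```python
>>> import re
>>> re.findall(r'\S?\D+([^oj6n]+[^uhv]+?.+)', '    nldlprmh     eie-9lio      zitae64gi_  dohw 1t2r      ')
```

With a single group, `findall` returns only what that group captured — 1 item.

['9lio      zitae64gi_  dohw 1t2r      ']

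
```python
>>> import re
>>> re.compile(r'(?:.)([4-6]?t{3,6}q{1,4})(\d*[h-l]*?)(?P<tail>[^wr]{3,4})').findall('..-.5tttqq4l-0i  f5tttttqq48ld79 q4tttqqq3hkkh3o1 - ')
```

Pattern: any character (non-capturing group); then optionally a character in [4-6], then 3 to 6 of the literal 't', then 1 to 4 of the literal 'q' (captured); then zero or more of a digit, then zero or more of a character in [h-l] (lazy) (captured); then 3 to 4 of any character except [wr] (captured as 'tail').
The `?` after the quantifier makes it lazy — it takes as little as possible before letting the rest of the pattern try.
Walking the string: at [3:15] match '.5tttqq4l-0i', groups = ('5tttqq', '4', 'l-0i'); at [17:32] match 'f5tttttqq48ld79', groups = ('5tttttqq', '48', 'ld79'); at [33:46] match 'q4tttqqq3hkkh', groups = ('4tttqqq', '3', 'hkkh').
`findall` packs the 3 group values into a tuple for every match.

[('5tttqq', '4', 'l-0i'), ('5tttttqq', '48', 'ld79'), ('4tttqqq', '3', 'hkkh')]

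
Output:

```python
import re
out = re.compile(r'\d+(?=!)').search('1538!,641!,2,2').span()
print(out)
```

Lookahead/lookbehind check context without consuming it, so the matched span excludes the asserted characters.
The match spans [0:4] → '1538'.

(0, 4)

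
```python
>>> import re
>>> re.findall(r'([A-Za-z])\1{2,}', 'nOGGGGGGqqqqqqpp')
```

['G', 'q']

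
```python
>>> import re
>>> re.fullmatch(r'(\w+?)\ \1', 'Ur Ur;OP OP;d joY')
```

`\1` is not a pattern — it's the concrete string captured by group 1, re-applied verbatim.
`re.fullmatch` is like wrapping the pattern in `^…$` (in single-line mode).
Here the string isn't matched end-to-end, so the call returns None.

None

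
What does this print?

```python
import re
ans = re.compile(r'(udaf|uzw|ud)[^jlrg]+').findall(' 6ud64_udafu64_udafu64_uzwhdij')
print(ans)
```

['ud']

Matches: at [2:29] match 'ud64_udafu64_udafu64_uzwhdi', group 1 = 'ud'.
`findall` collects group 1 from the one match (1 total).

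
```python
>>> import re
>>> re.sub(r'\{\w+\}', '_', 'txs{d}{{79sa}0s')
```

'txs_{_0s'

Matches: at [3:6] → '{d}'; at [7:13] → '{79sa}'.
Each match is replaced by '_'.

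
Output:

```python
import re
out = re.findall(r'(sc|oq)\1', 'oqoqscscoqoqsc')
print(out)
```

`\1` has to match the exact text group 1 already captured.
Matches: at [0:4] match 'oqoq', group 1 = 'oq'; at [4:8] match 'scsc', group 1 = 'sc'; at [8:12] match 'oqoq', group 1 = 'oq'.
`findall` collects group 1 from each match (3 total).

['oq', 'sc', 'oq']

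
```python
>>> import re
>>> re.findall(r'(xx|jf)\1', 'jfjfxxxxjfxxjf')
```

['jf', 'xx']

The backreference `\1` re-matches whatever the first group consumed, character for character.
Scanning left to right: at [0:4] match 'jfjf', group 1 = 'jf'; at [4:8] match 'xxxx', group 1 = 'xx'.
`findall` collects group 1 from each match (2 total).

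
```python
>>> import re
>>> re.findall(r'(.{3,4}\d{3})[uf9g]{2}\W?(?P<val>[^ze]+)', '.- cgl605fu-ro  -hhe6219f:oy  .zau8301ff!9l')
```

This matches 3 to 4 of any character, then exactly 3 of a digit (captured); then exactly 2 of one of [uf9g], then optionally a non-word character; then one or more of any character except [ze] (captured as 'val').
`findall` packs the 2 group values into a tuple for every match.

[(' cgl605', 'ro  -hh'), ('zau8301', '9l')]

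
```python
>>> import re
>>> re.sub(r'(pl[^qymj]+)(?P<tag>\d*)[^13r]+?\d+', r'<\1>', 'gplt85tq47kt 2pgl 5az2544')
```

This matches the literal 'pl', then one or more of any character except [qymj] (captured); then zero or more of a digit (captured as 'tag'); then one or more of any character except [13r] (lazy), then one or more of a digit.
A non-greedy quantifier consumes as few characters as it can — just enough that the remainder of the pattern still matches from where it stops; whatever follows it matches normally.
Matches: at [1:10] → 'plt85tq47'.
The replacement refers to a captured group, so each match is rewritten using its own captured text.

'g<plt85t>kt 2pgl 5az2544'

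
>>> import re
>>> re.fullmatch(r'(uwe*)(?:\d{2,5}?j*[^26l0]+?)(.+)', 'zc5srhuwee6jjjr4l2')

Pattern: the literal 'uw', then zero or more of a literal 'e' (captured); then 2 to 5 of a digit (lazy), then zero or more of the literal 'j', then one or more of any character except [26l0] (lazy) (non-capturing group); then one or more of any character (captured).
For `fullmatch`, every character of the input must be accounted for by the pattern.
Here the pattern can't cover the whole string, so the call returns None.

None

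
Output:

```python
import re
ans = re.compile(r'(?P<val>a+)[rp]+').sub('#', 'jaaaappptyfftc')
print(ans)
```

The pattern matches one or more of a literal 'a' (captured as 'val'); then one or more of one of [rp].
Each match is replaced by '#'.

j#tyfftc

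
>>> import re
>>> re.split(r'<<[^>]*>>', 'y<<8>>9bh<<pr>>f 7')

Matches to split on: at [1:6] → '<<8>>'; at [9:15] → '<<pr>>'.
Each match becomes a cut point; 3 segments remain.

['y', '9bh', 'f 7']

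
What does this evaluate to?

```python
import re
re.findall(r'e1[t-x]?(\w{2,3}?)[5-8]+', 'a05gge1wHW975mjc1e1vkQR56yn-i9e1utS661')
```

['HW9', 'kQR', 'tS']

Pattern: the literal 'e1', then optionally a character in [t-x]; then 2 to 3 of a word character (lazy) (captured); then one or more of a character in [5-8].
Matches: at [5:13] match 'e1wHW975', group 1 = 'HW9'; at [17:25] match 'e1vkQR56', group 1 = 'kQR'; at [30:37] match 'e1utS66', group 1 = 'tS'.
With a single group, `findall` returns only what that group captured — 3 items.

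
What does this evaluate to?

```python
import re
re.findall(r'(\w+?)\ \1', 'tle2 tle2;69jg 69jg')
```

A backreference is literal: `\1` must see the identical characters the first group matched.
Matches: at [0:9] match 'tle2 tle2', group 1 = 'tle2'; at [10:19] match '69jg 69jg', group 1 = '69jg'.
One capturing group, so `findall` returns just the captured substring from each match — 2 in all.

['tle2', '69jg']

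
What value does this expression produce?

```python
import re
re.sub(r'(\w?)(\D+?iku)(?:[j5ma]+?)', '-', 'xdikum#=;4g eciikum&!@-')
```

'-#=;-&!@-'

Each match is replaced by '-'.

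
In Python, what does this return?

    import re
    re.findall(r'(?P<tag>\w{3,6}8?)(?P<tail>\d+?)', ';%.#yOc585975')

This matches 3 to 6 of a word character, then optionally a literal '8' (captured as 'tag'); then one or more of a digit (lazy) (captured as 'tail').
A `+?`/`*?`/`{m,n}?` starts at its minimum and grows only as far as needed for what follows to match.
Matches: at [4:11] match 'yOc5859', groups = ('yOc585', '9').
2 groups means the one result is a tuple of 2 captured strings — 1 here.

[('yOc585', '9')]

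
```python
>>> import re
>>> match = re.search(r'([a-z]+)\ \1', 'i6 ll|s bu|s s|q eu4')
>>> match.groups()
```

`\1` is not a pattern — it's the concrete string captured by group 1, re-applied verbatim.
`re.search` tries every starting position until one works.
The match spans [11:14] → 's s'.
Captured: group 1 = 's'.

('s',)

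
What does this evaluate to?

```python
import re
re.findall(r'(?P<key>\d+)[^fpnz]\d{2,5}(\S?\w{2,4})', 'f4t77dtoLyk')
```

[('4', 'dtoLy')]

Pattern: one or more of a digit (captured as 'key'); then any character except [fpnz], then 2 to 5 of a digit; then optionally a non-whitespace character, then 2 to 4 of a word character (captured).
`findall` packs the 2 group values into a tuple for every match.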